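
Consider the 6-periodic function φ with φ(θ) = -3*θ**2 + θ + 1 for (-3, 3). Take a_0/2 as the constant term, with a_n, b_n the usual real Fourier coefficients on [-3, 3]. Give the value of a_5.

a_5 = 1/3 ∫_{-3}^{3} φ(θ) cos(5*pi*θ/3) dθ.
Integrating by parts twice (tabular method), an antiderivative of (-3*θ**2 + θ + 1) cos(5*pi*θ/3) is -9*θ**2*sin(5*pi*θ/3)/(5*pi) + 3*θ*sin(5*pi*θ/3)/(5*pi) - 54*θ*cos(5*pi*θ/3)/(25*pi**2) + 162*sin(5*pi*θ/3)/(125*pi**3) + 3*sin(5*pi*θ/3)/(5*pi) + 9*cos(5*pi*θ/3)/(25*pi**2); evaluating from -3 to 3: ∫_{-3}^{3} (-3*θ**2 + θ + 1) cos(5*pi*θ/3) dθ = (153/(25*pi**2)) - (-171/(25*pi**2)) = 324/(25*pi**2).
Hence a_5 = (1/3)·(324/(25*pi**2)) = 108/(25*pi**2).

108/(25*pi**2)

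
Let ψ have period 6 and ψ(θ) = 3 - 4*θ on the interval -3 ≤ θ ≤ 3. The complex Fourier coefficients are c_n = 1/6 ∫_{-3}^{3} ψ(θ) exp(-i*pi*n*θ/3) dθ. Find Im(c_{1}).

Since ψ is real-valued, Im(c_{1}) = -1/6 ∫_{-3}^{3} ψ(θ) sin(pi*θ/3) dθ = -b_{1}/2.
Integrating by parts (boundary term plus one more integral), an antiderivative of (3 - 4*θ) sin(pi*θ/3) is 12*θ*cos(pi*θ/3)/pi - 36*sin(pi*θ/3)/pi**2 - 9*cos(pi*θ/3)/pi; evaluating from -3 to 3: ∫_{-3}^{3} (3 - 4*θ) sin(pi*θ/3) dθ = (-27/pi) - (45/pi) = -72/pi.
Hence Im(c_{1}) = (-1/6)·(-72/pi) = 12/pi.

12/pi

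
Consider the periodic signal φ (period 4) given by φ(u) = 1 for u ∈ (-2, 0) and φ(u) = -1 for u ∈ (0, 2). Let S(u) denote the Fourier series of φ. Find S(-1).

φ is continuous at u = -1 with value 1, so the series converges to 1 there.

1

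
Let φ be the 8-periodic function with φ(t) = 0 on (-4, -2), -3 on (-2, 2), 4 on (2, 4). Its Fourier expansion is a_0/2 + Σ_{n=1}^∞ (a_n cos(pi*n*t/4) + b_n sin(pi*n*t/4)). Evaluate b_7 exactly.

4/(7*pi)

b_7 = 1/4 ∫_{-4}^{4} φ(t) sin(7*pi*t/4) dt.
Split the integral at the breakpoints.
∫_{-4}^{-2} (0) sin(7*pi*t/4) dt = 0.
Directly, an antiderivative of (-3) sin(7*pi*t/4) is 12*cos(7*pi*t/4)/(7*pi); evaluating from -2 to 2: ∫_{-2}^{2} (-3) sin(7*pi*t/4) dt = (0) - (0) = 0.
Directly, an antiderivative of (4) sin(7*pi*t/4) is -16*cos(7*pi*t/4)/(7*pi); evaluating from 2 to 4: ∫_{2}^{4} (4) sin(7*pi*t/4) dt = (16/(7*pi)) - (0) = 16/(7*pi).
Summing the pieces and multiplying by (1/4) gives b_7 = 4/(7*pi).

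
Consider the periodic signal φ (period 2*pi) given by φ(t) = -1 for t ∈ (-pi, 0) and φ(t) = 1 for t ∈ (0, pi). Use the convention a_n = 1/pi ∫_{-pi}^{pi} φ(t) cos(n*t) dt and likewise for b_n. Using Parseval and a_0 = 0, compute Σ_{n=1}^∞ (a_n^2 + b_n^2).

2

Parseval: a_0^2/2 + Σ_{n≥1} (a_n^2+b_n^2) = 1/pi ∫_{-pi}^{pi} φ(t)^2 dt = 2.
Subtract a_0^2/2 = 0: Σ (a_n^2+b_n^2) = 2.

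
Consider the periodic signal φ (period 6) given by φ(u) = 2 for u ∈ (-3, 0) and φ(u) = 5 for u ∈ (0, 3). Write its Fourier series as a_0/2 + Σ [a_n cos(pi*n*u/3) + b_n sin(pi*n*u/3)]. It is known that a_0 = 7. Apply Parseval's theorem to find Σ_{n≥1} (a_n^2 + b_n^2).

9/2

Parseval: a_0^2/2 + Σ_{n≥1} (a_n^2+b_n^2) = 1/3 ∫_{-3}^{3} φ(u)^2 du = 29.
Subtract a_0^2/2 = 49/2: Σ (a_n^2+b_n^2) = 9/2.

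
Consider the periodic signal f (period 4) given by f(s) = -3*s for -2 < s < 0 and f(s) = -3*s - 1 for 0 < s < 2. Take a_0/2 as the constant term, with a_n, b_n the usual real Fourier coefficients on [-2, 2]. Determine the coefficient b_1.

b_1 = 1/2 ∫_{-2}^{2} f(s) sin(pi*s/2) ds.
Split the integral at the breakpoints.
Integrating by parts (boundary term plus one more integral), an antiderivative of (-3*s) sin(pi*s/2) is 6*s*cos(pi*s/2)/pi - 12*sin(pi*s/2)/pi**2; evaluating from -2 to 0: ∫_{-2}^{0} (-3*s) sin(pi*s/2) ds = (0) - (12/pi) = -12/pi.
Integrating by parts (boundary term plus one more integral), an antiderivative of (-3*s - 1) sin(pi*s/2) is 6*s*cos(pi*s/2)/pi - 12*sin(pi*s/2)/pi**2 + 2*cos(pi*s/2)/pi; evaluating from 0 to 2: ∫_{0}^{2} (-3*s - 1) sin(pi*s/2) ds = (-14/pi) - (2/pi) = -16/pi.
Summing the pieces and multiplying by (1/2) gives b_1 = -14/pi.

-14/pi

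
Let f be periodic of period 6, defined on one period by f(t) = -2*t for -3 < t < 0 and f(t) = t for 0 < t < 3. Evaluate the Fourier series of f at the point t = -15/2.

t = -15/2 differs from t = -3/2 by -1 full period(s), and the series is 6-periodic.
f is continuous at t = -3/2 with value 3, so the series converges to 3 there.

3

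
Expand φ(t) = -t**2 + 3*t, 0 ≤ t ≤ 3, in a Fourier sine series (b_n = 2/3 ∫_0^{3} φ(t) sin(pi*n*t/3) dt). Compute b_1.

72/pi**3

b_1 = 2/3 ∫_0^{3} (-t**2 + 3*t) sin(pi*t/3) dt.
Integrating by parts twice (tabular method), an antiderivative of (-t**2 + 3*t) sin(pi*t/3) is 3*t**2*cos(pi*t/3)/pi - 18*t*sin(pi*t/3)/pi**2 - 9*t*cos(pi*t/3)/pi + 27*sin(pi*t/3)/pi**2 - 54*cos(pi*t/3)/pi**3; evaluating from 0 to 3: ∫_{0}^{3} (-t**2 + 3*t) sin(pi*t/3) dt = (54/pi**3) - (-54/pi**3) = 108/pi**3.
Hence b_1 = (2/3)·(108/pi**3) = 72/pi**3.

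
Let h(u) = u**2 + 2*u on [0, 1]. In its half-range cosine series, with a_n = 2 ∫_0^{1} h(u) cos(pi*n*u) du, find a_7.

-12/(49*pi**2)

a_7 = 2 ∫_0^{1} (u**2 + 2*u) cos(7*pi*u) du.
Integrating by parts twice (tabular method), an antiderivative of (u**2 + 2*u) cos(7*pi*u) is u**2*sin(7*pi*u)/(7*pi) + 2*u*sin(7*pi*u)/(7*pi) + 2*u*cos(7*pi*u)/(49*pi**2) - 2*sin(7*pi*u)/(343*pi**3) + 2*cos(7*pi*u)/(49*pi**2); evaluating from 0 to 1: ∫_{0}^{1} (u**2 + 2*u) cos(7*pi*u) du = (-4/(49*pi**2)) - (2/(49*pi**2)) = -6/(49*pi**2).
Hence a_7 = 2·(-6/(49*pi**2)) = -12/(49*pi**2).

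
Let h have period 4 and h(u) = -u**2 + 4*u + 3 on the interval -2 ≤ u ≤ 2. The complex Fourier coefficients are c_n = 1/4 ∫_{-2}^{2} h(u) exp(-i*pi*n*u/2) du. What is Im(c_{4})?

2/pi

Since h is real-valued, Im(c_{4}) = -1/4 ∫_{-2}^{2} h(u) sin(2*pi*u) du = -b_{4}/2.
Integrating by parts twice (tabular method), an antiderivative of (-u**2 + 4*u + 3) sin(2*pi*u) is u**2*cos(2*pi*u)/(2*pi) - u*sin(2*pi*u)/(2*pi**2) - 2*u*cos(2*pi*u)/pi + sin(2*pi*u)/pi**2 - 3*cos(2*pi*u)/(2*pi) - cos(2*pi*u)/(4*pi**3); evaluating from -2 to 2: ∫_{-2}^{2} (-u**2 + 4*u + 3) sin(2*pi*u) du = ((-14*pi**2 - 1)/(4*pi**3)) - ((-1 + 18*pi**2)/(4*pi**3)) = -8/pi.
Hence Im(c_{4}) = (-1/4)·(-8/pi) = 2/pi.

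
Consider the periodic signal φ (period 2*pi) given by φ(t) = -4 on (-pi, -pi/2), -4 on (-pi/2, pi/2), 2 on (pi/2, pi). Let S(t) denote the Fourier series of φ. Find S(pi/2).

At t = pi/2 the one-sided limits are φ(pi/2^-) = -4 and φ(pi/2^+) = 2.
By Dirichlet's theorem the series converges to their average, [(-4) + (2)]/2 = -1.

-1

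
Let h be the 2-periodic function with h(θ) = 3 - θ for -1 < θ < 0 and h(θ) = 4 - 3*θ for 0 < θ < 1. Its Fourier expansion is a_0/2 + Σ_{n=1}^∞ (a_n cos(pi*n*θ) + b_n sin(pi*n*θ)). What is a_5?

4/(25*pi**2)

a_5 = ∫_{-1}^{1} h(θ) cos(5*pi*θ) dθ.
Split the integral at the breakpoints.
Integrating by parts (boundary term plus one more integral), an antiderivative of (3 - θ) cos(5*pi*θ) is -θ*sin(5*pi*θ)/(5*pi) + 3*sin(5*pi*θ)/(5*pi) - cos(5*pi*θ)/(25*pi**2); evaluating from -1 to 0: ∫_{-1}^{0} (3 - θ) cos(5*pi*θ) dθ = (-1/(25*pi**2)) - (1/(25*pi**2)) = -2/(25*pi**2).
Integrating by parts (boundary term plus one more integral), an antiderivative of (4 - 3*θ) cos(5*pi*θ) is -3*θ*sin(5*pi*θ)/(5*pi) + 4*sin(5*pi*θ)/(5*pi) - 3*cos(5*pi*θ)/(25*pi**2); evaluating from 0 to 1: ∫_{0}^{1} (4 - 3*θ) cos(5*pi*θ) dθ = (3/(25*pi**2)) - (-3/(25*pi**2)) = 6/(25*pi**2).
Summing the pieces gives a_5 = 4/(25*pi**2).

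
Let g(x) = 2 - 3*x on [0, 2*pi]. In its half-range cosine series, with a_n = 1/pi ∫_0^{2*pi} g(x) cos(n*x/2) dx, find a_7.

a_7 = 1/pi ∫_0^{2*pi} (2 - 3*x) cos(7*x/2) dx.
Integrating by parts (boundary term plus one more integral), an antiderivative of (2 - 3*x) cos(7*x/2) is -6*x*sin(7*x/2)/7 + 4*sin(7*x/2)/7 - 12*cos(7*x/2)/49; evaluating from 0 to 2*pi: ∫_{0}^{2*pi} (2 - 3*x) cos(7*x/2) dx = (12/49) - (-12/49) = 24/49.
Hence a_7 = (1/pi)·(24/49) = 24/(49*pi).

24/(49*pi)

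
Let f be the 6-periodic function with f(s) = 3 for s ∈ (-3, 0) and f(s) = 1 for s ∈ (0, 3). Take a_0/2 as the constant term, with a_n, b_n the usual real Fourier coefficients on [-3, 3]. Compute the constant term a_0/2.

a_0 = 1/3 ∫_{-3}^{3} f(s) ds = 1/3 · (12) = 4.
So the constant term a_0/2 = 2.

2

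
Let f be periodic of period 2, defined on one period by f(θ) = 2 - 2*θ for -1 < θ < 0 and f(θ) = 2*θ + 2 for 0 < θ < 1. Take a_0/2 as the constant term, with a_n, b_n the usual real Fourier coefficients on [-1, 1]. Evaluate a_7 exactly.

-8/(49*pi**2)

a_7 = ∫_{-1}^{1} f(θ) cos(7*pi*θ) dθ.
f is even and cos(7*pi*θ) is even, so the integrand is even and a_7 = 2 ∫_0^{1} f(θ) cos(7*pi*θ) dθ.
Integrating by parts (boundary term plus one more integral), an antiderivative of (2*θ + 2) cos(7*pi*θ) is 2*θ*sin(7*pi*θ)/(7*pi) + 2*sin(7*pi*θ)/(7*pi) + 2*cos(7*pi*θ)/(49*pi**2); evaluating from 0 to 1: ∫_{0}^{1} (2*θ + 2) cos(7*pi*θ) dθ = (-2/(49*pi**2)) - (2/(49*pi**2)) = -4/(49*pi**2).
Hence a_7 = 2·(-4/(49*pi**2)) = -8/(49*pi**2).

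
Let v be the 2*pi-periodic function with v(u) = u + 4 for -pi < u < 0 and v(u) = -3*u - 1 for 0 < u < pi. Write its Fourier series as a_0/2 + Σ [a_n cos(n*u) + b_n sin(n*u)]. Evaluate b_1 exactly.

b_1 = 1/pi ∫_{-pi}^{pi} v(u) sin(u) du.
Split the integral at the breakpoints.
Integrating by parts (boundary term plus one more integral), an antiderivative of (u + 4) sin(u) is -u*cos(u) + sin(u) - 4*cos(u); evaluating from -pi to 0: ∫_{-pi}^{0} (u + 4) sin(u) du = (-4) - (4 - pi) = -8 + pi.
Integrating by parts (boundary term plus one more integral), an antiderivative of (-3*u - 1) sin(u) is 3*u*cos(u) - 3*sin(u) + cos(u); evaluating from 0 to pi: ∫_{0}^{pi} (-3*u - 1) sin(u) du = (-3*pi - 1) - (1) = -3*pi - 2.
Summing the pieces and multiplying by (1/pi) gives b_1 = -10/pi - 2.

-10/pi - 2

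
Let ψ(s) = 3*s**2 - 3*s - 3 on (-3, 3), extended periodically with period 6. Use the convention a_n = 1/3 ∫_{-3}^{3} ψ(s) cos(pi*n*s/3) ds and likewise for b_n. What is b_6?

3/pi

b_6 = 1/3 ∫_{-3}^{3} ψ(s) sin(2*pi*s) ds.
Integrating by parts twice (tabular method), an antiderivative of (3*s**2 - 3*s - 3) sin(2*pi*s) is -3*s**2*cos(2*pi*s)/(2*pi) + 3*s*sin(2*pi*s)/(2*pi**2) + 3*s*cos(2*pi*s)/(2*pi) - 3*sin(2*pi*s)/(4*pi**2) + 3*cos(2*pi*s)/(4*pi**3) + 3*cos(2*pi*s)/(2*pi); evaluating from -3 to 3: ∫_{-3}^{3} (3*s**2 - 3*s - 3) sin(2*pi*s) ds = (3*(1 - 10*pi**2)/(4*pi**3)) - (3*(1 - 22*pi**2)/(4*pi**3)) = 9/pi.
Hence b_6 = (1/3)·(9/pi) = 3/pi.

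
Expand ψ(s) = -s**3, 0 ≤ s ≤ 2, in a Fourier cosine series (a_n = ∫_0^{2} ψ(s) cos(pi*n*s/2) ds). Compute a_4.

a_4 = ∫_0^{2} (-s**3) cos(2*pi*s) ds.
Integrating by parts three times (tabular method), an antiderivative of (-s**3) cos(2*pi*s) is -s**3*sin(2*pi*s)/(2*pi) - 3*s**2*cos(2*pi*s)/(4*pi**2) + 3*s*sin(2*pi*s)/(4*pi**3) + 3*cos(2*pi*s)/(8*pi**4); evaluating from 0 to 2: ∫_{0}^{2} (-s**3) cos(2*pi*s) ds = (3*(1 - 8*pi**2)/(8*pi**4)) - (3/(8*pi**4)) = -3/pi**2.
Hence a_4 = -3/pi**2.

-3/pi**2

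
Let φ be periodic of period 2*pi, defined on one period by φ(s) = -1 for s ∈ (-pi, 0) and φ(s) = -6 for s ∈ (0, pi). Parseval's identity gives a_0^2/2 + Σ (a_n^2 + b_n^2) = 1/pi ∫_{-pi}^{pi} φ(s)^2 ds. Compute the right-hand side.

1/pi ∫_{-pi}^{pi} φ(s)^2 ds = 1/pi · (37*pi) = 37.

37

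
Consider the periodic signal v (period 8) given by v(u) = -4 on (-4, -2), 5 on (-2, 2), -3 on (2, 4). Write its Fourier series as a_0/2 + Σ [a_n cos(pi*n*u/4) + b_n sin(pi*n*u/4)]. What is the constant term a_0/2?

a_0 = 1/4 ∫_{-4}^{4} v(u) du = 1/4 · (6) = 3/2.
So the constant term a_0/2 = 3/4.

3/4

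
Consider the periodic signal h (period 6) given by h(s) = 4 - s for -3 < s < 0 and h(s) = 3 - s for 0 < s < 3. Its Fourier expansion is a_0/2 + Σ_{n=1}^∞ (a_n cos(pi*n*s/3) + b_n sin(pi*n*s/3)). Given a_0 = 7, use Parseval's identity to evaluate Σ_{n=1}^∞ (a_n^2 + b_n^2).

19/2

Parseval: a_0^2/2 + Σ_{n≥1} (a_n^2+b_n^2) = 1/3 ∫_{-3}^{3} h(s)^2 ds = 34.
Subtract a_0^2/2 = 49/2: Σ (a_n^2+b_n^2) = 19/2.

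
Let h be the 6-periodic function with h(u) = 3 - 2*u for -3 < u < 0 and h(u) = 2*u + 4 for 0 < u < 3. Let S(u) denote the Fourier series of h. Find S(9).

19/2

u = 9 differs from u = -3 by 2 full period(s), and the series is 6-periodic.
At u = -3 the one-sided limits are h(-3^-) = 10 and h(-3^+) = 9.
By Dirichlet's theorem the series converges to their average, [(10) + (9)]/2 = 19/2.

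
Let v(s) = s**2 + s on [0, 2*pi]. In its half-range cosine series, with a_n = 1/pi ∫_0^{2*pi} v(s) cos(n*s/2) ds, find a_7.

a_7 = 1/pi ∫_0^{2*pi} (s**2 + s) cos(7*s/2) ds.
Integrating by parts twice (tabular method), an antiderivative of (s**2 + s) cos(7*s/2) is 2*s**2*sin(7*s/2)/7 + 2*s*sin(7*s/2)/7 + 8*s*cos(7*s/2)/49 - 16*sin(7*s/2)/343 + 4*cos(7*s/2)/49; evaluating from 0 to 2*pi: ∫_{0}^{2*pi} (s**2 + s) cos(7*s/2) ds = (-16*pi/49 - 4/49) - (4/49) = -16*pi/49 - 8/49.
Hence a_7 = (1/pi)·(-16*pi/49 - 8/49) = 8*(-2*pi - 1)/(49*pi).

8*(-2*pi - 1)/(49*pi)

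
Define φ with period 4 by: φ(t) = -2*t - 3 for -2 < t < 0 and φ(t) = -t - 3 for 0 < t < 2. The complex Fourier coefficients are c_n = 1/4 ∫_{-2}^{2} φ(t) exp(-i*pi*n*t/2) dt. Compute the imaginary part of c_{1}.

3/pi

Since φ is real-valued, Im(c_{1}) = -1/4 ∫_{-2}^{2} φ(t) sin(pi*t/2) dt = -b_{1}/2.
Split the integral at the breakpoints.
Integrating by parts (boundary term plus one more integral), an antiderivative of (-2*t - 3) sin(pi*t/2) is 4*t*cos(pi*t/2)/pi - 8*sin(pi*t/2)/pi**2 + 6*cos(pi*t/2)/pi; evaluating from -2 to 0: ∫_{-2}^{0} (-2*t - 3) sin(pi*t/2) dt = (6/pi) - (2/pi) = 4/pi.
Integrating by parts (boundary term plus one more integral), an antiderivative of (-t - 3) sin(pi*t/2) is 2*t*cos(pi*t/2)/pi - 4*sin(pi*t/2)/pi**2 + 6*cos(pi*t/2)/pi; evaluating from 0 to 2: ∫_{0}^{2} (-t - 3) sin(pi*t/2) dt = (-10/pi) - (6/pi) = -16/pi.
So ∫_{-2}^{2} φ(t) sin(pi*t/2) dt = -12/pi.
Hence Im(c_{1}) = (-1/4)·(-12/pi) = 3/pi.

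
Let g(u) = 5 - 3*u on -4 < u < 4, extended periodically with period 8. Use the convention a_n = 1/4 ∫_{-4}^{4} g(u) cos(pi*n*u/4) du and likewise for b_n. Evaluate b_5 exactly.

b_5 = 1/4 ∫_{-4}^{4} g(u) sin(5*pi*u/4) du.
Integrating by parts (boundary term plus one more integral), an antiderivative of (5 - 3*u) sin(5*pi*u/4) is 12*u*cos(5*pi*u/4)/(5*pi) - 48*sin(5*pi*u/4)/(25*pi**2) - 4*cos(5*pi*u/4)/pi; evaluating from -4 to 4: ∫_{-4}^{4} (5 - 3*u) sin(5*pi*u/4) du = (-28/(5*pi)) - (68/(5*pi)) = -96/(5*pi).
Hence b_5 = (1/4)·(-96/(5*pi)) = -24/(5*pi).

-24/(5*pi)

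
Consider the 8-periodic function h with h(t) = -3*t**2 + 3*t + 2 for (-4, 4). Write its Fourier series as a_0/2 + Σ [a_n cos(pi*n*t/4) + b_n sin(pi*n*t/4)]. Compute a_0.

-28

a_0 = 1/4 ∫_{-4}^{4} h(t) dt = 1/4 · (-112) = -28.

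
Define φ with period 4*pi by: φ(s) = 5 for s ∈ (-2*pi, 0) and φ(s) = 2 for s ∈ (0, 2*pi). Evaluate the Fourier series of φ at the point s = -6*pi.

7/2

s = -6*pi differs from s = -2*pi by -1 full period(s), and the series is 4*pi-periodic.
At s = -2*pi the one-sided limits are φ(-2*pi^-) = 2 and φ(-2*pi^+) = 5.
By Dirichlet's theorem the series converges to their average, [(2) + (5)]/2 = 7/2.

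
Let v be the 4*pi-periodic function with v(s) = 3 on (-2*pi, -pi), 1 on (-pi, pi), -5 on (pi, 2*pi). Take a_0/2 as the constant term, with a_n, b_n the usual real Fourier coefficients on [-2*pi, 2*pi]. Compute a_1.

4/pi

a_1 = (1/(2*pi)) ∫_{-2*pi}^{2*pi} v(s) cos(s/2) ds.
Split the integral at the breakpoints.
Directly, an antiderivative of (3) cos(s/2) is 6*sin(s/2); evaluating from -2*pi to -pi: ∫_{-2*pi}^{-pi} (3) cos(s/2) ds = (-6) - (0) = -6.
Directly, an antiderivative of (1) cos(s/2) is 2*sin(s/2); evaluating from -pi to pi: ∫_{-pi}^{pi} (1) cos(s/2) ds = (2) - (-2) = 4.
Directly, an antiderivative of (-5) cos(s/2) is -10*sin(s/2); evaluating from pi to 2*pi: ∫_{pi}^{2*pi} (-5) cos(s/2) ds = (0) - (-10) = 10.
Summing the pieces and multiplying by (1/(2*pi)) gives a_1 = 4/pi.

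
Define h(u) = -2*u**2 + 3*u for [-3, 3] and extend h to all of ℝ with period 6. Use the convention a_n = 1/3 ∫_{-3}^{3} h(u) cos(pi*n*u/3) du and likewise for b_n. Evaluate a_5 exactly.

72/(25*pi**2)

a_5 = 1/3 ∫_{-3}^{3} h(u) cos(5*pi*u/3) du.
Integrating by parts twice (tabular method), an antiderivative of (-2*u**2 + 3*u) cos(5*pi*u/3) is -6*u**2*sin(5*pi*u/3)/(5*pi) + 9*u*sin(5*pi*u/3)/(5*pi) - 36*u*cos(5*pi*u/3)/(25*pi**2) + 108*sin(5*pi*u/3)/(125*pi**3) + 27*cos(5*pi*u/3)/(25*pi**2); evaluating from -3 to 3: ∫_{-3}^{3} (-2*u**2 + 3*u) cos(5*pi*u/3) du = (81/(25*pi**2)) - (-27/(5*pi**2)) = 216/(25*pi**2).
Hence a_5 = (1/3)·(216/(25*pi**2)) = 72/(25*pi**2).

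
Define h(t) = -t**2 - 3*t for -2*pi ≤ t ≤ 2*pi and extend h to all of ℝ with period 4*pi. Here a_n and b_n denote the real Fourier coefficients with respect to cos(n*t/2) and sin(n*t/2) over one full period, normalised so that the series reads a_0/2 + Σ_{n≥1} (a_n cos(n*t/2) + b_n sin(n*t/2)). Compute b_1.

-12

b_1 = (1/(2*pi)) ∫_{-2*pi}^{2*pi} h(t) sin(t/2) dt.
Integrating by parts twice (tabular method), an antiderivative of (-t**2 - 3*t) sin(t/2) is 2*t**2*cos(t/2) - 8*t*sin(t/2) + 6*t*cos(t/2) - 12*sin(t/2) - 16*cos(t/2); evaluating from -2*pi to 2*pi: ∫_{-2*pi}^{2*pi} (-t**2 - 3*t) sin(t/2) dt = (-8*pi**2 - 12*pi + 16) - (-8*pi**2 + 16 + 12*pi) = -24*pi.
Hence b_1 = (1/(2*pi))·(-24*pi) = -12.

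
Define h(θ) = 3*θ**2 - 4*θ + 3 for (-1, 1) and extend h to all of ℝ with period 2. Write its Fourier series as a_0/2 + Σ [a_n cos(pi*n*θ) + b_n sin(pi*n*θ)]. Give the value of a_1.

a_1 = ∫_{-1}^{1} h(θ) cos(pi*θ) dθ.
Integrating by parts twice (tabular method), an antiderivative of (3*θ**2 - 4*θ + 3) cos(pi*θ) is 3*θ**2*sin(pi*θ)/pi - 4*θ*sin(pi*θ)/pi + 6*θ*cos(pi*θ)/pi**2 - 6*sin(pi*θ)/pi**3 + 3*sin(pi*θ)/pi - 4*cos(pi*θ)/pi**2; evaluating from -1 to 1: ∫_{-1}^{1} (3*θ**2 - 4*θ + 3) cos(pi*θ) dθ = (-2/pi**2) - (10/pi**2) = -12/pi**2.
Hence a_1 = -12/pi**2.

-12/pi**2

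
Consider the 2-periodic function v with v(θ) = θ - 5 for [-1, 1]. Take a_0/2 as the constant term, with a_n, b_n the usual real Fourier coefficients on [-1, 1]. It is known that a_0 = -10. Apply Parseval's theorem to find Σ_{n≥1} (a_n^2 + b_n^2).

Parseval: a_0^2/2 + Σ_{n≥1} (a_n^2+b_n^2) = ∫_{-1}^{1} v(θ)^2 dθ = 152/3.
Subtract a_0^2/2 = 50: Σ (a_n^2+b_n^2) = 2/3.

2/3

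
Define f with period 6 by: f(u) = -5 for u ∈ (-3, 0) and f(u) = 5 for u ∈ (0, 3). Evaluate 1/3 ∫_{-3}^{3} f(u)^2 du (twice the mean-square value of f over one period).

1/3 ∫_{-3}^{3} f(u)^2 du = 1/3 · (150) = 50.

50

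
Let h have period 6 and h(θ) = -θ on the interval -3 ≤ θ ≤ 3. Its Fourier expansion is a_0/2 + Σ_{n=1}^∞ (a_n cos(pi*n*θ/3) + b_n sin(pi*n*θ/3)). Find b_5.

b_5 = 1/3 ∫_{-3}^{3} h(θ) sin(5*pi*θ/3) dθ.
h is odd and sin(5*pi*θ/3) is odd, so the integrand is even and b_5 = 2/3 ∫_0^{3} h(θ) sin(5*pi*θ/3) dθ.
Integrating by parts (boundary term plus one more integral), an antiderivative of (-θ) sin(5*pi*θ/3) is 3*θ*cos(5*pi*θ/3)/(5*pi) - 9*sin(5*pi*θ/3)/(25*pi**2); evaluating from 0 to 3: ∫_{0}^{3} (-θ) sin(5*pi*θ/3) dθ = (-9/(5*pi)) - (0) = -9/(5*pi).
Hence b_5 = (2/3)·(-9/(5*pi)) = -6/(5*pi).

-6/(5*pi)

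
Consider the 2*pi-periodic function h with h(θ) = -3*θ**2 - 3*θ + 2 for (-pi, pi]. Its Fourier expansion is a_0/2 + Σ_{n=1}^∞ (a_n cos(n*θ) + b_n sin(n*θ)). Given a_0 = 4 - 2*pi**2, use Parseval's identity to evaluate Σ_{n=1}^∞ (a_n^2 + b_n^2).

Parseval: a_0^2/2 + Σ_{n≥1} (a_n^2+b_n^2) = 1/pi ∫_{-pi}^{pi} h(θ)^2 dθ = -2*pi**2 + 8 + 18*pi**4/5.
Subtract a_0^2/2 = 2*(2 - pi**2)**2: Σ (a_n^2+b_n^2) = pi**2*(6 + 8*pi**2/5).

pi**2*(6 + 8*pi**2/5)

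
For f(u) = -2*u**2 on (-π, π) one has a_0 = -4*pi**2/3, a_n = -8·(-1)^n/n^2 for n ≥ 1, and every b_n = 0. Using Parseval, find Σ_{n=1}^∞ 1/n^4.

pi**4/90

Parseval: a_0^2/2 + Σ a_n^2 = (1/π) ∫_{-π}^{π} f(u)^2 du = 8*pi**4/5.
Subtract a_0^2/2 = 8*pi**4/9: Σ a_n^2 = 32*pi**4/45.
Since a_n^2 = 64/n^4, Σ 1/n^4 = pi**4/90.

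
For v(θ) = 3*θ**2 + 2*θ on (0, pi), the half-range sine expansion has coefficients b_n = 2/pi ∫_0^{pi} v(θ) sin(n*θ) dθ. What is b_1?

-24/pi + 4 + 6*pi

b_1 = 2/pi ∫_0^{pi} (3*θ**2 + 2*θ) sin(θ) dθ.
Integrating by parts twice (tabular method), an antiderivative of (3*θ**2 + 2*θ) sin(θ) is -3*θ**2*cos(θ) + 6*θ*sin(θ) - 2*θ*cos(θ) + 2*sin(θ) + 6*cos(θ); evaluating from 0 to pi: ∫_{0}^{pi} (3*θ**2 + 2*θ) sin(θ) dθ = (-6 + 2*pi + 3*pi**2) - (6) = -12 + 2*pi + 3*pi**2.
Hence b_1 = (2/pi)·(-12 + 2*pi + 3*pi**2) = -24/pi + 4 + 6*pi.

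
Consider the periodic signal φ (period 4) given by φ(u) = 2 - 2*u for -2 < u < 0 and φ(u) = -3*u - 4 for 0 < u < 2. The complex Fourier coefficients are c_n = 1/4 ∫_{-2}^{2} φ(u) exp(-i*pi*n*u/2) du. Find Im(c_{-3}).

-11/(3*pi)

Since φ is real-valued, Im(c_{-3}) = -1/4 ∫_{-2}^{2} φ(u) sin(-3*pi*u/2) du = b_{3}/2.
Split the integral at the breakpoints.
Integrating by parts (boundary term plus one more integral), an antiderivative of (2 - 2*u) sin(-3*pi*u/2) is -4*u*cos(3*pi*u/2)/(3*pi) + 8*sin(3*pi*u/2)/(9*pi**2) + 4*cos(3*pi*u/2)/(3*pi); evaluating from -2 to 0: ∫_{-2}^{0} (2 - 2*u) sin(-3*pi*u/2) du = (4/(3*pi)) - (-4/pi) = 16/(3*pi).
Integrating by parts (boundary term plus one more integral), an antiderivative of (-3*u - 4) sin(-3*pi*u/2) is -2*u*cos(3*pi*u/2)/pi + 4*sin(3*pi*u/2)/(3*pi**2) - 8*cos(3*pi*u/2)/(3*pi); evaluating from 0 to 2: ∫_{0}^{2} (-3*u - 4) sin(-3*pi*u/2) du = (20/(3*pi)) - (-8/(3*pi)) = 28/(3*pi).
So ∫_{-2}^{2} φ(u) sin(-3*pi*u/2) du = 44/(3*pi).
Hence Im(c_{-3}) = (-1/4)·(44/(3*pi)) = -11/(3*pi).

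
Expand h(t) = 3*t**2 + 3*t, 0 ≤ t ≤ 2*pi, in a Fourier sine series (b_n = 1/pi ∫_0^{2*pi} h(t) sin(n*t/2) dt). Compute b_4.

b_4 = 1/pi ∫_0^{2*pi} (3*t**2 + 3*t) sin(2*t) dt.
Integrating by parts twice (tabular method), an antiderivative of (3*t**2 + 3*t) sin(2*t) is -3*t**2*cos(2*t)/2 + 3*t*sin(2*t)/2 - 3*t*cos(2*t)/2 + 3*sin(2*t)/4 + 3*cos(2*t)/4; evaluating from 0 to 2*pi: ∫_{0}^{2*pi} (3*t**2 + 3*t) sin(2*t) dt = (-6*pi**2 - 3*pi + 3/4) - (3/4) = -3*pi*(1 + 2*pi).
Hence b_4 = (1/pi)·(-3*pi*(1 + 2*pi)) = -6*pi - 3.

-6*pi - 3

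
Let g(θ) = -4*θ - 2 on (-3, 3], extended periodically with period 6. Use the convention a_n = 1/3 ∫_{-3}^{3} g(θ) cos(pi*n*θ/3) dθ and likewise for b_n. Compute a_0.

a_0 = 1/3 ∫_{-3}^{3} g(θ) dθ = 1/3 · (-12) = -4.

-4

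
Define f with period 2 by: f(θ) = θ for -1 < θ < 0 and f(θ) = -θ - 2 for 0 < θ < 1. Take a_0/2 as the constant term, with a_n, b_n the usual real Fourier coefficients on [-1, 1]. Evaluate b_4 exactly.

0

b_4 = ∫_{-1}^{1} f(θ) sin(4*pi*θ) dθ.
Split the integral at the breakpoints.
Integrating by parts (boundary term plus one more integral), an antiderivative of (θ) sin(4*pi*θ) is -θ*cos(4*pi*θ)/(4*pi) + sin(4*pi*θ)/(16*pi**2); evaluating from -1 to 0: ∫_{-1}^{0} (θ) sin(4*pi*θ) dθ = (0) - (1/(4*pi)) = -1/(4*pi).
Integrating by parts (boundary term plus one more integral), an antiderivative of (-θ - 2) sin(4*pi*θ) is θ*cos(4*pi*θ)/(4*pi) - sin(4*pi*θ)/(16*pi**2) + cos(4*pi*θ)/(2*pi); evaluating from 0 to 1: ∫_{0}^{1} (-θ - 2) sin(4*pi*θ) dθ = (3/(4*pi)) - (1/(2*pi)) = 1/(4*pi).
Summing the pieces gives b_4 = 0.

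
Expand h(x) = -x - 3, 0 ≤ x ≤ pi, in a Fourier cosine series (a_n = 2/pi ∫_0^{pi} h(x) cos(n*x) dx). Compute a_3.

4/(9*pi)

a_3 = 2/pi ∫_0^{pi} (-x - 3) cos(3*x) dx.
Integrating by parts (boundary term plus one more integral), an antiderivative of (-x - 3) cos(3*x) is -x*sin(3*x)/3 - sin(3*x) - cos(3*x)/9; evaluating from 0 to pi: ∫_{0}^{pi} (-x - 3) cos(3*x) dx = (1/9) - (-1/9) = 2/9.
Hence a_3 = (2/pi)·(2/9) = 4/(9*pi).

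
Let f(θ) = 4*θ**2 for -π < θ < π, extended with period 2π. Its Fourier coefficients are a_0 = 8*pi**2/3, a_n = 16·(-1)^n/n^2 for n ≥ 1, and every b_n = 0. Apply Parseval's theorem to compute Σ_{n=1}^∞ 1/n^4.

pi**4/90

Parseval: a_0^2/2 + Σ a_n^2 = (1/π) ∫_{-π}^{π} f(θ)^2 dθ = 32*pi**4/5.
Subtract a_0^2/2 = 32*pi**4/9: Σ a_n^2 = 128*pi**4/45.
Since a_n^2 = 256/n^4, Σ 1/n^4 = pi**4/90.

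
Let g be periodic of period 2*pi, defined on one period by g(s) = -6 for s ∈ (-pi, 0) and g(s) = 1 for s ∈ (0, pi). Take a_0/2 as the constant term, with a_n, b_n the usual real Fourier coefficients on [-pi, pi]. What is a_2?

0

a_2 = 1/pi ∫_{-pi}^{pi} g(s) cos(2*s) ds.
Split the integral at the breakpoints.
Directly, an antiderivative of (-6) cos(2*s) is -3*sin(2*s); evaluating from -pi to 0: ∫_{-pi}^{0} (-6) cos(2*s) ds = (0) - (0) = 0.
Directly, an antiderivative of (1) cos(2*s) is sin(2*s)/2; evaluating from 0 to pi: ∫_{0}^{pi} (1) cos(2*s) ds = (0) - (0) = 0.
Summing the pieces and multiplying by (1/pi) gives a_2 = 0.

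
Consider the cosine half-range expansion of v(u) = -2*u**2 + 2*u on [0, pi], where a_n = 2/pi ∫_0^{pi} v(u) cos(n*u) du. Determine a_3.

a_3 = 2/pi ∫_0^{pi} (-2*u**2 + 2*u) cos(3*u) du.
Integrating by parts twice (tabular method), an antiderivative of (-2*u**2 + 2*u) cos(3*u) is -2*u**2*sin(3*u)/3 + 2*u*sin(3*u)/3 - 4*u*cos(3*u)/9 + 4*sin(3*u)/27 + 2*cos(3*u)/9; evaluating from 0 to pi: ∫_{0}^{pi} (-2*u**2 + 2*u) cos(3*u) du = (-2/9 + 4*pi/9) - (2/9) = -4/9 + 4*pi/9.
Hence a_3 = (2/pi)·(-4/9 + 4*pi/9) = 8*(-1 + pi)/(9*pi).

8*(-1 + pi)/(9*pi)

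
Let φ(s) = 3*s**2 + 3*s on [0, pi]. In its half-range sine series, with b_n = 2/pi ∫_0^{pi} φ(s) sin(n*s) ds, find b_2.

b_2 = 2/pi ∫_0^{pi} (3*s**2 + 3*s) sin(2*s) ds.
Integrating by parts twice (tabular method), an antiderivative of (3*s**2 + 3*s) sin(2*s) is -3*s**2*cos(2*s)/2 + 3*s*sin(2*s)/2 - 3*s*cos(2*s)/2 + 3*sin(2*s)/4 + 3*cos(2*s)/4; evaluating from 0 to pi: ∫_{0}^{pi} (3*s**2 + 3*s) sin(2*s) ds = (-3*pi**2/2 - 3*pi/2 + 3/4) - (3/4) = -3*pi*(1 + pi)/2.
Hence b_2 = (2/pi)·(-3*pi*(1 + pi)/2) = -3*pi - 3.

-3*pi - 3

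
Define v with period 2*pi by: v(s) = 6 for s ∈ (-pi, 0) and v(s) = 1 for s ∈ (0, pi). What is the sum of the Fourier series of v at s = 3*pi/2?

6

s = 3*pi/2 differs from s = -pi/2 by 1 full period(s), and the series is 2*pi-periodic.
v is continuous at s = -pi/2 with value 6, so the series converges to 6 there.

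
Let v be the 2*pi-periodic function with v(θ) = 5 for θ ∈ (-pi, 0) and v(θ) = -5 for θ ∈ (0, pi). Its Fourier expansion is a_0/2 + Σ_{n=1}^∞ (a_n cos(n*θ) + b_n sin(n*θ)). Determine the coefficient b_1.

b_1 = 1/pi ∫_{-pi}^{pi} v(θ) sin(θ) dθ.
v is odd and sin(θ) is odd, so the integrand is even and b_1 = 2/pi ∫_0^{pi} v(θ) sin(θ) dθ.
Directly, an antiderivative of (-5) sin(θ) is 5*cos(θ); evaluating from 0 to pi: ∫_{0}^{pi} (-5) sin(θ) dθ = (-5) - (5) = -10.
Hence b_1 = (2/pi)·(-10) = -20/pi.

-20/pi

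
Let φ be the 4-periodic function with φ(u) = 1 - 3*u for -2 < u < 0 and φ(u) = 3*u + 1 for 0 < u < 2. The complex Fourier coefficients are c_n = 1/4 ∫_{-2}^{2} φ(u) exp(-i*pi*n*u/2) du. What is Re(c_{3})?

-4/(3*pi**2)

Since φ is real-valued, Re(c_{3}) = 1/4 ∫_{-2}^{2} φ(u) cos(3*pi*u/2) du = a_{3}/2.
φ is even and cos(3*pi*u/2) is even, so the integrand is even: ∫_{-2}^{2} φ(u) cos(3*pi*u/2) du = 2∫_0^{2} φ(u) cos(3*pi*u/2) du.
Integrating by parts (boundary term plus one more integral), an antiderivative of (3*u + 1) cos(3*pi*u/2) is 2*u*sin(3*pi*u/2)/pi + 2*sin(3*pi*u/2)/(3*pi) + 4*cos(3*pi*u/2)/(3*pi**2); evaluating from 0 to 2: ∫_{0}^{2} (3*u + 1) cos(3*pi*u/2) du = (-4/(3*pi**2)) - (4/(3*pi**2)) = -8/(3*pi**2).
So ∫_{-2}^{2} φ(u) cos(3*pi*u/2) du = -16/(3*pi**2).
Hence Re(c_{3}) = (1/4)·(-16/(3*pi**2)) = -4/(3*pi**2).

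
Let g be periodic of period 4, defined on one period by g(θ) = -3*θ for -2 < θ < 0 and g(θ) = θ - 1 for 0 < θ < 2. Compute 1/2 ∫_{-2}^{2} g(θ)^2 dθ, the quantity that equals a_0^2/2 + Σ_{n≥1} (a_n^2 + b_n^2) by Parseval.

37/3

1/2 ∫_{-2}^{2} g(θ)^2 dθ = 1/2 · (74/3) = 37/3.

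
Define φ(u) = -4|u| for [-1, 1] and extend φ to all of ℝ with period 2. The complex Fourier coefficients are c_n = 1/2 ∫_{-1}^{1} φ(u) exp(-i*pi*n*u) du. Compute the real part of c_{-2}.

0

Since φ is real-valued, Re(c_{-2}) = 1/2 ∫_{-1}^{1} φ(u) cos(-2*pi*u) du = a_{2}/2.
φ is even and cos(-2*pi*u) is even, so the integrand is even: ∫_{-1}^{1} φ(u) cos(-2*pi*u) du = 2∫_0^{1} φ(u) cos(-2*pi*u) du.
Integrating by parts (boundary term plus one more integral), an antiderivative of (-4*u) cos(-2*pi*u) is -2*u*sin(2*pi*u)/pi - cos(2*pi*u)/pi**2; evaluating from 0 to 1: ∫_{0}^{1} (-4*u) cos(-2*pi*u) du = (-1/pi**2) - (-1/pi**2) = 0.
So ∫_{-1}^{1} φ(u) cos(-2*pi*u) du = 0.
Hence Re(c_{-2}) = (1/2)·(0) = 0.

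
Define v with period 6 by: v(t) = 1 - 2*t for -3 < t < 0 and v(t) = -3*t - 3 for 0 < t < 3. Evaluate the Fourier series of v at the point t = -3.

t = -3 differs from t = 3 by -1 full period(s), and the series is 6-periodic.
At t = 3 the one-sided limits are v(3^-) = -12 and v(3^+) = 7.
By Dirichlet's theorem the series converges to their average, [(-12) + (7)]/2 = -5/2.

-5/2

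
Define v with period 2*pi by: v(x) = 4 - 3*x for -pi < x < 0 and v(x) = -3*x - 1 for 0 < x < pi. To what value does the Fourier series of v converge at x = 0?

At x = 0 the one-sided limits are v(0^-) = 4 and v(0^+) = -1.
By Dirichlet's theorem the series converges to their average, [(4) + (-1)]/2 = 3/2.

3/2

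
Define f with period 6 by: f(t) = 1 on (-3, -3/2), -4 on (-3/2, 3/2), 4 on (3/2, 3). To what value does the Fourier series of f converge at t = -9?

5/2

t = -9 differs from t = -3 by -1 full period(s), and the series is 6-periodic.
At t = -3 the one-sided limits are f(-3^-) = 4 and f(-3^+) = 1.
By Dirichlet's theorem the series converges to their average, [(4) + (1)]/2 = 5/2.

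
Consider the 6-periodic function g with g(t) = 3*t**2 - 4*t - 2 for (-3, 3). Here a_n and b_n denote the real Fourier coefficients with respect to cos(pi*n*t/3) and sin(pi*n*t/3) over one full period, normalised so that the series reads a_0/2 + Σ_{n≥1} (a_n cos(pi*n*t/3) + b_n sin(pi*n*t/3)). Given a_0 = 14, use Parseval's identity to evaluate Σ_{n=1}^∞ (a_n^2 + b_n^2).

Parseval: a_0^2/2 + Σ_{n≥1} (a_n^2+b_n^2) = 1/3 ∫_{-3}^{3} g(t)^2 dt = 1618/5.
Subtract a_0^2/2 = 98: Σ (a_n^2+b_n^2) = 1128/5.

1128/5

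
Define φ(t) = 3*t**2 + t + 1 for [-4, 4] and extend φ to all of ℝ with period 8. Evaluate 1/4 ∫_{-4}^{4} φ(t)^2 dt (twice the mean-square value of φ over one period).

14974/15

1/4 ∫_{-4}^{4} φ(t)^2 dt = 1/4 · (59896/15) = 14974/15.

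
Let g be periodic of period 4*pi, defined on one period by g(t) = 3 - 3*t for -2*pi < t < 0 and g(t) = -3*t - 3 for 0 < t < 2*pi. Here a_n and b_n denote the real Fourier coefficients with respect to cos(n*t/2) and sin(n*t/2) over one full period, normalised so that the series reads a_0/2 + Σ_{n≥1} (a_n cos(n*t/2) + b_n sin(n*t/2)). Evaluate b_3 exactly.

-4 - 4/pi

b_3 = (1/(2*pi)) ∫_{-2*pi}^{2*pi} g(t) sin(3*t/2) dt.
g is odd and sin(3*t/2) is odd, so the integrand is even and b_3 = 1/pi ∫_0^{2*pi} g(t) sin(3*t/2) dt.
Integrating by parts (boundary term plus one more integral), an antiderivative of (-3*t - 3) sin(3*t/2) is 2*t*cos(3*t/2) - 4*sin(3*t/2)/3 + 2*cos(3*t/2); evaluating from 0 to 2*pi: ∫_{0}^{2*pi} (-3*t - 3) sin(3*t/2) dt = (-4*pi - 2) - (2) = -4*pi - 4.
Hence b_3 = (1/pi)·(-4*pi - 4) = -4 - 4/pi.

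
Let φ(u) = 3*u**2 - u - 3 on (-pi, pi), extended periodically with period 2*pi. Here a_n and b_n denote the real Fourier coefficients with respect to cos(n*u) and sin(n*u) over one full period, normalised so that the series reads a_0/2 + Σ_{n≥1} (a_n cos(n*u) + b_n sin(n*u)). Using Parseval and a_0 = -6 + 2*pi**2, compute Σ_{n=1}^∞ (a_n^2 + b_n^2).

2*pi**2*(5 + 12*pi**2)/15

Parseval: a_0^2/2 + Σ_{n≥1} (a_n^2+b_n^2) = 1/pi ∫_{-pi}^{pi} φ(u)^2 du = -34*pi**2/3 + 18 + 18*pi**4/5.
Subtract a_0^2/2 = 2*(3 - pi**2)**2: Σ (a_n^2+b_n^2) = 2*pi**2*(5 + 12*pi**2)/15.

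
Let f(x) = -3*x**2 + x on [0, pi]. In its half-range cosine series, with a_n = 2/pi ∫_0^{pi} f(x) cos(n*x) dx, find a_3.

a_3 = 2/pi ∫_0^{pi} (-3*x**2 + x) cos(3*x) dx.
Integrating by parts twice (tabular method), an antiderivative of (-3*x**2 + x) cos(3*x) is -x**2*sin(3*x) + x*sin(3*x)/3 - 2*x*cos(3*x)/3 + 2*sin(3*x)/9 + cos(3*x)/9; evaluating from 0 to pi: ∫_{0}^{pi} (-3*x**2 + x) cos(3*x) dx = (-1/9 + 2*pi/3) - (1/9) = -2/9 + 2*pi/3.
Hence a_3 = (2/pi)·(-2/9 + 2*pi/3) = 4*(-1 + 3*pi)/(9*pi).

4*(-1 + 3*pi)/(9*pi)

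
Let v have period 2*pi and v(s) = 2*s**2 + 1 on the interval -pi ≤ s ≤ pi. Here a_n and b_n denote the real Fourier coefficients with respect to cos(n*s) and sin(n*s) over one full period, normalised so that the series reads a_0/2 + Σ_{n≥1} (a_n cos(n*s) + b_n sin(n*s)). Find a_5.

-8/25

a_5 = 1/pi ∫_{-pi}^{pi} v(s) cos(5*s) ds.
v is even and cos(5*s) is even, so the integrand is even and a_5 = 2/pi ∫_0^{pi} v(s) cos(5*s) ds.
Integrating by parts twice (tabular method), an antiderivative of (2*s**2 + 1) cos(5*s) is 2*s**2*sin(5*s)/5 + 4*s*cos(5*s)/25 + 21*sin(5*s)/125; evaluating from 0 to pi: ∫_{0}^{pi} (2*s**2 + 1) cos(5*s) ds = (-4*pi/25) - (0) = -4*pi/25.
Hence a_5 = (2/pi)·(-4*pi/25) = -8/25.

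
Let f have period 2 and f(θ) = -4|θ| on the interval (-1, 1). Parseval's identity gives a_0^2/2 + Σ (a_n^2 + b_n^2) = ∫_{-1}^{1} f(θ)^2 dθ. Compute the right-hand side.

32/3

∫_{-1}^{1} f(θ)^2 dθ = 32/3.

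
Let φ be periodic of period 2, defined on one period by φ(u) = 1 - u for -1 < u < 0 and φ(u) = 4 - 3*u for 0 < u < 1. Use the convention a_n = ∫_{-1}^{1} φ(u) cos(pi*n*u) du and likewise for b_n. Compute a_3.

4/(9*pi**2)

a_3 = ∫_{-1}^{1} φ(u) cos(3*pi*u) du.
Split the integral at the breakpoints.
Integrating by parts (boundary term plus one more integral), an antiderivative of (1 - u) cos(3*pi*u) is -u*sin(3*pi*u)/(3*pi) + sin(3*pi*u)/(3*pi) - cos(3*pi*u)/(9*pi**2); evaluating from -1 to 0: ∫_{-1}^{0} (1 - u) cos(3*pi*u) du = (-1/(9*pi**2)) - (1/(9*pi**2)) = -2/(9*pi**2).
Integrating by parts (boundary term plus one more integral), an antiderivative of (4 - 3*u) cos(3*pi*u) is -u*sin(3*pi*u)/pi + 4*sin(3*pi*u)/(3*pi) - cos(3*pi*u)/(3*pi**2); evaluating from 0 to 1: ∫_{0}^{1} (4 - 3*u) cos(3*pi*u) du = (1/(3*pi**2)) - (-1/(3*pi**2)) = 2/(3*pi**2).
Summing the pieces gives a_3 = 4/(9*pi**2).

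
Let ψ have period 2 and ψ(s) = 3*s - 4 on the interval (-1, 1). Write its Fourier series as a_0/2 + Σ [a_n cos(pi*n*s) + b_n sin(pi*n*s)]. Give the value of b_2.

b_2 = ∫_{-1}^{1} ψ(s) sin(2*pi*s) ds.
Integrating by parts (boundary term plus one more integral), an antiderivative of (3*s - 4) sin(2*pi*s) is -3*s*cos(2*pi*s)/(2*pi) + 3*sin(2*pi*s)/(4*pi**2) + 2*cos(2*pi*s)/pi; evaluating from -1 to 1: ∫_{-1}^{1} (3*s - 4) sin(2*pi*s) ds = (1/(2*pi)) - (7/(2*pi)) = -3/pi.
Hence b_2 = -3/pi.

-3/pi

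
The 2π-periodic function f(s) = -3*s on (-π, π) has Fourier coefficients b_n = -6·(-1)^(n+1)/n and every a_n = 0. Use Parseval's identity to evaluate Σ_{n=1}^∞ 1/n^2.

Parseval: Σ b_n^2 = (1/π) ∫_{-π}^{π} f(s)^2 ds = 6*pi**2.
Σ b_n^2 = Σ 36/n^2, so Σ 1/n^2 = (6*pi**2)/36 = pi**2/6.

pi**2/6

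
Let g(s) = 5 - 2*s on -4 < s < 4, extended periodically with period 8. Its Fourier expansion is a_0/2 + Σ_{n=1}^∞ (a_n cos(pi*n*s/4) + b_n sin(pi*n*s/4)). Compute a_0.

10

a_0 = 1/4 ∫_{-4}^{4} g(s) ds = 1/4 · (40) = 10.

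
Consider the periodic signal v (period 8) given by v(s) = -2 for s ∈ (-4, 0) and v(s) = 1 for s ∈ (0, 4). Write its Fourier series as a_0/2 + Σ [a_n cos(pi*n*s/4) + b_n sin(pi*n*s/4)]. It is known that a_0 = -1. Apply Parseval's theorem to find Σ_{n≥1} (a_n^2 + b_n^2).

Parseval: a_0^2/2 + Σ_{n≥1} (a_n^2+b_n^2) = 1/4 ∫_{-4}^{4} v(s)^2 ds = 5.
Subtract a_0^2/2 = 1/2: Σ (a_n^2+b_n^2) = 9/2.

9/2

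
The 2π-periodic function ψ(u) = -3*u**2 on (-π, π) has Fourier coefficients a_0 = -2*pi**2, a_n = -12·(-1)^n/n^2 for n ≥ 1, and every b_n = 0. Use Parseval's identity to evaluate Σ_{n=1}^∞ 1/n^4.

Parseval: a_0^2/2 + Σ a_n^2 = (1/π) ∫_{-π}^{π} ψ(u)^2 du = 18*pi**4/5.
Subtract a_0^2/2 = 2*pi**4: Σ a_n^2 = 8*pi**4/5.
Since a_n^2 = 144/n^4, Σ 1/n^4 = pi**4/90.

pi**4/90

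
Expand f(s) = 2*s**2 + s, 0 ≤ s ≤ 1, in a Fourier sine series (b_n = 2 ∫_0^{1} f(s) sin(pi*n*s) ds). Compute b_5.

b_5 = 2 ∫_0^{1} (2*s**2 + s) sin(5*pi*s) ds.
Integrating by parts twice (tabular method), an antiderivative of (2*s**2 + s) sin(5*pi*s) is -2*s**2*cos(5*pi*s)/(5*pi) + 4*s*sin(5*pi*s)/(25*pi**2) - s*cos(5*pi*s)/(5*pi) + sin(5*pi*s)/(25*pi**2) + 4*cos(5*pi*s)/(125*pi**3); evaluating from 0 to 1: ∫_{0}^{1} (2*s**2 + s) sin(5*pi*s) ds = ((-4 + 75*pi**2)/(125*pi**3)) - (4/(125*pi**3)) = (-8 + 75*pi**2)/(125*pi**3).
Hence b_5 = 2·((-8 + 75*pi**2)/(125*pi**3)) = 2*(-8 + 75*pi**2)/(125*pi**3).

2*(-8 + 75*pi**2)/(125*pi**3)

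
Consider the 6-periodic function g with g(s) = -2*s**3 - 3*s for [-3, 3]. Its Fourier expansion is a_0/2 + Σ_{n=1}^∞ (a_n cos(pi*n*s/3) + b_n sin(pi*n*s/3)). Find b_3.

-42/pi + 24/pi**3

b_3 = 1/3 ∫_{-3}^{3} g(s) sin(pi*s) ds.
g is odd and sin(pi*s) is odd, so the integrand is even and b_3 = 2/3 ∫_0^{3} g(s) sin(pi*s) ds.
Integrating by parts three times (tabular method), an antiderivative of (-2*s**3 - 3*s) sin(pi*s) is 2*s**3*cos(pi*s)/pi - 6*s**2*sin(pi*s)/pi**2 - 12*s*cos(pi*s)/pi**3 + 3*s*cos(pi*s)/pi - 3*sin(pi*s)/pi**2 + 12*sin(pi*s)/pi**4; evaluating from 0 to 3: ∫_{0}^{3} (-2*s**3 - 3*s) sin(pi*s) ds = (-63/pi + 36/pi**3) - (0) = -63/pi + 36/pi**3.
Hence b_3 = (2/3)·(-63/pi + 36/pi**3) = -42/pi + 24/pi**3.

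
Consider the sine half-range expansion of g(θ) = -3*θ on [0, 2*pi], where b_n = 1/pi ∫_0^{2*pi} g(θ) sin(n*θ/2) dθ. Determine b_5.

-12/5

b_5 = 1/pi ∫_0^{2*pi} (-3*θ) sin(5*θ/2) dθ.
Integrating by parts (boundary term plus one more integral), an antiderivative of (-3*θ) sin(5*θ/2) is 6*θ*cos(5*θ/2)/5 - 12*sin(5*θ/2)/25; evaluating from 0 to 2*pi: ∫_{0}^{2*pi} (-3*θ) sin(5*θ/2) dθ = (-12*pi/5) - (0) = -12*pi/5.
Hence b_5 = (1/pi)·(-12*pi/5) = -12/5.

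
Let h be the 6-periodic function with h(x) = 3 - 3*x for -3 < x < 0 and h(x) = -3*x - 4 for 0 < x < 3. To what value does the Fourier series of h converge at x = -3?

-1/2

At x = -3 the one-sided limits are h(-3^-) = -13 and h(-3^+) = 12.
By Dirichlet's theorem the series converges to their average, [(-13) + (12)]/2 = -1/2.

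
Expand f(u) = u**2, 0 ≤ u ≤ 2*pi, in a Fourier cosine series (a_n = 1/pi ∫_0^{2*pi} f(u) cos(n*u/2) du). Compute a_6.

a_6 = 1/pi ∫_0^{2*pi} (u**2) cos(3*u) du.
Integrating by parts twice (tabular method), an antiderivative of (u**2) cos(3*u) is u**2*sin(3*u)/3 + 2*u*cos(3*u)/9 - 2*sin(3*u)/27; evaluating from 0 to 2*pi: ∫_{0}^{2*pi} (u**2) cos(3*u) du = (4*pi/9) - (0) = 4*pi/9.
Hence a_6 = (1/pi)·(4*pi/9) = 4/9.

4/9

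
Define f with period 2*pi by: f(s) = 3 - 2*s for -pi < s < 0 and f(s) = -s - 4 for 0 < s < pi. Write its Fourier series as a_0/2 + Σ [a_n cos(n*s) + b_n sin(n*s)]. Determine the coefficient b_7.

b_7 = 1/pi ∫_{-pi}^{pi} f(s) sin(7*s) ds.
Split the integral at the breakpoints.
Integrating by parts (boundary term plus one more integral), an antiderivative of (3 - 2*s) sin(7*s) is 2*s*cos(7*s)/7 - 2*sin(7*s)/49 - 3*cos(7*s)/7; evaluating from -pi to 0: ∫_{-pi}^{0} (3 - 2*s) sin(7*s) ds = (-3/7) - (3/7 + 2*pi/7) = -2*pi/7 - 6/7.
Integrating by parts (boundary term plus one more integral), an antiderivative of (-s - 4) sin(7*s) is s*cos(7*s)/7 - sin(7*s)/49 + 4*cos(7*s)/7; evaluating from 0 to pi: ∫_{0}^{pi} (-s - 4) sin(7*s) ds = (-4/7 - pi/7) - (4/7) = -8/7 - pi/7.
Summing the pieces and multiplying by (1/pi) gives b_7 = -2/pi - 3/7.

-2/pi - 3/7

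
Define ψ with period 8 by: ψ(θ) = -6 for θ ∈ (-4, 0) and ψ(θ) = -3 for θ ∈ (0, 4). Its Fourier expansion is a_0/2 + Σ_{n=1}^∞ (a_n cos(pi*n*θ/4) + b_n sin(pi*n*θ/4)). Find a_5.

a_5 = 1/4 ∫_{-4}^{4} ψ(θ) cos(5*pi*θ/4) dθ.
Split the integral at the breakpoints.
Directly, an antiderivative of (-6) cos(5*pi*θ/4) is -24*sin(5*pi*θ/4)/(5*pi); evaluating from -4 to 0: ∫_{-4}^{0} (-6) cos(5*pi*θ/4) dθ = (0) - (0) = 0.
Directly, an antiderivative of (-3) cos(5*pi*θ/4) is -12*sin(5*pi*θ/4)/(5*pi); evaluating from 0 to 4: ∫_{0}^{4} (-3) cos(5*pi*θ/4) dθ = (0) - (0) = 0.
Summing the pieces and multiplying by (1/4) gives a_5 = 0.

0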